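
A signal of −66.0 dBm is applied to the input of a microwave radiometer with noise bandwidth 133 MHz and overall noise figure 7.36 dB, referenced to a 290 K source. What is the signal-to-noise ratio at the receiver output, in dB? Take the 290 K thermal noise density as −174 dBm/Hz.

19.4 dB

Noise floor: N = −174 + 10 log₁₀(B) + NF
10 log₁₀(1.33×10⁸) = 81.24 dB
N = −174 + 81.24 + 7.36 = −85.40 dBm
SNR = P_sig − N = −66.0 − (−85.40) = 19.40 dB → 19.4 dB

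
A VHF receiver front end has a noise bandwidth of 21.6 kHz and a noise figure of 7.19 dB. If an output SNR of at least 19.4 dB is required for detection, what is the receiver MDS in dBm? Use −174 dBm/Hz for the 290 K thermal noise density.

−104.1 dBm

Sensitivity = −174 + 10 log₁₀(B) + NF + SNR_min
= −174 + 43.34 + 7.19 + 19.4
= −104.07 dBm → −104.1 dBm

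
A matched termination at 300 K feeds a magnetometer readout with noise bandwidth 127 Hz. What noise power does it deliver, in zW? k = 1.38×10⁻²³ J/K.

526 zW

P_n = kTB = 1.38×10⁻²³ × 300 × 1.27×10² = 5.26×10⁻¹⁹ W = 526 zW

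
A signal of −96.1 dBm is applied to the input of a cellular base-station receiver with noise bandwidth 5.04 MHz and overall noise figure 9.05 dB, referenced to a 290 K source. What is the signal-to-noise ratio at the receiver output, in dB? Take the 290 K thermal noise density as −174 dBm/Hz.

1.8 dB

Noise floor: N = −174 + 10 log₁₀(B) + NF
10 log₁₀(5.04×10⁶) = 67.02 dB
N = −174 + 67.02 + 9.05 = −97.93 dBm
SNR = P_sig − N = −96.1 − (−97.93) = 1.83 dB → 1.8 dB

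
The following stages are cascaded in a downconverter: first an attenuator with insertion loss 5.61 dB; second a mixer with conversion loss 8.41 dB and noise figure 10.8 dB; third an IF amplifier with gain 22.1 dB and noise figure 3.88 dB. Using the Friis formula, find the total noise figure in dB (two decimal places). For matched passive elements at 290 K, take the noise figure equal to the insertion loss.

Convert to linear (a loss of L dB is a gain of −L dB): F_i = 10^(NF_i/10), G_i = 10^(G_i,dB/10)
  Stage 1: F_1 = 10^(5.61/10) = 3.639, G_1 = 10^(−5.61/10) = 0.2748
  Stage 2: F_2 = 10^(10.8/10) = 12.02, G_2 = 10^(−8.41/10) = 0.1442
  Stage 3: F_3 = 10^(3.88/10) = 2.443, G_3 = 10^(22.1/10) = 162.2
Friis cascade:
  F = 3.639 + (12.02 − 1)/0.2748 + (2.443 − 1)/0.03963 = 80.18
NF = 10 log₁₀(80.18) = 19.04 dB

19.04 dB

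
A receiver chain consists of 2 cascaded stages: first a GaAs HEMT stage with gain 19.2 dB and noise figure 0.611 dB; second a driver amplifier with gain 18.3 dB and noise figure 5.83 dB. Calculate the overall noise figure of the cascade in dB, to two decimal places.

Convert to linear (a loss of L dB is a gain of −L dB): F_i = 10^(NF_i/10), G_i = 10^(G_i,dB/10)
  Stage 1: F_1 = 10^(0.611/10) = 1.151, G_1 = 10^(19.2/10) = 83.18
  Stage 2: F_2 = 10^(5.83/10) = 3.828, G_2 = 10^(18.3/10) = 67.61
Friis cascade:
  F = 1.151 + (3.828 − 1)/83.18 = 1.185
NF = 10 log₁₀(1.185) = 0.74 dB

0.74 dB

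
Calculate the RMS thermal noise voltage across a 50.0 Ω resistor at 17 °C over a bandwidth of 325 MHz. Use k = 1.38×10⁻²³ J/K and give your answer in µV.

16.1 µV

T = 17 °C + 273.15 = 290.15 K
V_n = √(4kTRB)
4kTRB = 4 × 1.38×10⁻²³ × 290.15 × 5.00×10¹ × 3.25×10⁸ = 2.60×10⁻¹⁰ V²
V_n = √(2.60×10⁻¹⁰) = 1.61×10⁻⁵ V = 16.1 µV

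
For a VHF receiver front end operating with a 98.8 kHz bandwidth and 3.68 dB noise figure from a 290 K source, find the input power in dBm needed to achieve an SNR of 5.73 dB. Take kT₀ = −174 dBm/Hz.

Sensitivity = −174 + 10 log₁₀(B) + NF + SNR_min
= −174 + 49.95 + 3.68 + 5.73
= −114.64 dBm → −114.6 dBm

−114.6 dBm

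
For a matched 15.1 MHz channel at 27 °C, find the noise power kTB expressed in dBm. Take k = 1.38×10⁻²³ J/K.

T = 27 °C + 273.15 = 300.15 K
P_n = kTB = 1.38×10⁻²³ × 300.15 × 1.51×10⁷ = 6.25×10⁻¹⁴ W
In dBm: 10 log₁₀(6.25×10⁻¹⁴ / 10⁻³) = −102.0 dBm

−102.0 dBm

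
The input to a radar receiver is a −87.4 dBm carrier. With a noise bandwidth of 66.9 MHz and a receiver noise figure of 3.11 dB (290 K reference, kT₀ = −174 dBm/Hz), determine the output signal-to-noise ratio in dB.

5.2 dB

Noise floor: N = −174 + 10 log₁₀(B) + NF
10 log₁₀(6.69×10⁷) = 78.25 dB
N = −174 + 78.25 + 3.11 = −92.64 dBm
SNR = P_sig − N = −87.4 − (−92.64) = 5.24 dB → 5.2 dB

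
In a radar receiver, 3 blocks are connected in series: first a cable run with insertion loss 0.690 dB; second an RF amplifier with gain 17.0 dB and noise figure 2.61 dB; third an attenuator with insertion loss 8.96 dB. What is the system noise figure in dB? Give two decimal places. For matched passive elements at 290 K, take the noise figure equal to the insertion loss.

3.61 dB

Convert to linear (a loss of L dB is a gain of −L dB): F_i = 10^(NF_i/10), G_i = 10^(G_i,dB/10)
  Stage 1: F_1 = 10^(0.690/10) = 1.172, G_1 = 10^(−0.690/10) = 0.8531
  Stage 2: F_2 = 10^(2.61/10) = 1.824, G_2 = 10^(17.0/10) = 50.12
  Stage 3: F_3 = 10^(8.96/10) = 7.870, G_3 = 10^(−8.96/10) = 0.1271
Friis cascade:
  F = 1.172 + (1.824 − 1)/0.8531 + (7.870 − 1)/42.76 = 2.299
NF = 10 log₁₀(2.299) = 3.61 dB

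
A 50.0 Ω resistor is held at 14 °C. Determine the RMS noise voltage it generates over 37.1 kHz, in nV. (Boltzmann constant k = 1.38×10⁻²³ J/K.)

171 nV

T = 14 °C + 273.15 = 287.15 K
V_n = √(4kTRB)
4kTRB = 4 × 1.38×10⁻²³ × 287.15 × 5.00×10¹ × 3.71×10⁴ = 2.94×10⁻¹⁴ V²
V_n = √(2.94×10⁻¹⁴) = 1.71×10⁻⁷ V = 171 nV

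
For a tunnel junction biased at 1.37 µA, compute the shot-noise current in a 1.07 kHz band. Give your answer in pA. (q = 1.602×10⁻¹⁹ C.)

21.7 pA

I_n = √(2qI·B)
2qI·B = 2 × 1.602×10⁻¹⁹ × 1.37×10⁻⁶ × 1.07×10³ = 4.70×10⁻²² A²
I_n = √(4.70×10⁻²²) = 2.17×10⁻¹¹ A = 21.7 pA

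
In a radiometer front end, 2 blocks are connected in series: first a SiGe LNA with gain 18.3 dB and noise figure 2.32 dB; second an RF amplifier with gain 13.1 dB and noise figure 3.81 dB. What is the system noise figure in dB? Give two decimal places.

Convert to linear (a loss of L dB is a gain of −L dB): F_i = 10^(NF_i/10), G_i = 10^(G_i,dB/10)
  Stage 1: F_1 = 10^(2.32/10) = 1.706, G_1 = 10^(18.3/10) = 67.61
  Stage 2: F_2 = 10^(3.81/10) = 2.404, G_2 = 10^(13.1/10) = 20.42
Friis cascade:
  F = 1.706 + (2.404 − 1)/67.61 = 1.727
NF = 10 log₁₀(1.727) = 2.37 dB

2.37 dB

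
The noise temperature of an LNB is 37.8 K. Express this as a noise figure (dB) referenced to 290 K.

F = 1 + T_e/T₀ = 1 + 37.8/290 = 1.13034
NF = 10 log₁₀(1.13034) = 0.532 dB

0.532 dB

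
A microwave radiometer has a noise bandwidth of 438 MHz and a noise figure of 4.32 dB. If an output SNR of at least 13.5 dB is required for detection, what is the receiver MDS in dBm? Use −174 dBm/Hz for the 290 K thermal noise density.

−69.8 dBm

Sensitivity = −174 + 10 log₁₀(B) + NF + SNR_min
= −174 + 86.41 + 4.32 + 13.5
= −69.77 dBm → −69.8 dBm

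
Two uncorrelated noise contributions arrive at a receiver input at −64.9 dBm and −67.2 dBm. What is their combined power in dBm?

−62.9 dBm

Convert to linear, add, convert back:
P₁ = 3.24×10⁻¹⁰ W, P₂ = 1.91×10⁻¹⁰ W
P_tot = 5.14×10⁻¹⁰ W → 10 log₁₀(P_tot / 10⁻³) = −62.9 dBm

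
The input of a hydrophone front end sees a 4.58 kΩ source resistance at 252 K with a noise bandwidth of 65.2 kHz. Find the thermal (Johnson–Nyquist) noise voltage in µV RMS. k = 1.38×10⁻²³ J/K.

2.04 µV

V_n = √(4kTRB)
4kTRB = 4 × 1.38×10⁻²³ × 252 × 4.58×10³ × 6.52×10⁴ = 4.15×10⁻¹² V²
V_n = √(4.15×10⁻¹²) = 2.04×10⁻⁶ V = 2.04 µV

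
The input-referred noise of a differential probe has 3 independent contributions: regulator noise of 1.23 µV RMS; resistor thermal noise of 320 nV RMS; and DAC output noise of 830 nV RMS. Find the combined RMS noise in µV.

1.52 µV

Uncorrelated sources add in power (mean-square): V_tot = √(ΣV_i²)
V_tot = √[(1.23×10⁻⁶)² + (3.20×10⁻⁷)² + (8.30×10⁻⁷)²] = 1.52×10⁻⁶ V = 1.52 µV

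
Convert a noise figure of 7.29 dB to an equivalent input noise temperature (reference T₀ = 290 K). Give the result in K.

1264 K

F = 10^(7.29/10) = 5.35797
T_e = (F − 1)·T₀ = (5.35797 − 1) × 290 = 1264 K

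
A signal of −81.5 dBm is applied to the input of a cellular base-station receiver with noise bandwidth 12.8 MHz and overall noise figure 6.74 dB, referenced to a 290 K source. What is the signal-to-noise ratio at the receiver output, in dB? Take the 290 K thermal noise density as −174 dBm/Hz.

Noise floor: N = −174 + 10 log₁₀(B) + NF
10 log₁₀(1.28×10⁷) = 71.07 dB
N = −174 + 71.07 + 6.74 = −96.19 dBm
SNR = P_sig − N = −81.5 − (−96.19) = 14.69 dB → 14.7 dB

14.7 dB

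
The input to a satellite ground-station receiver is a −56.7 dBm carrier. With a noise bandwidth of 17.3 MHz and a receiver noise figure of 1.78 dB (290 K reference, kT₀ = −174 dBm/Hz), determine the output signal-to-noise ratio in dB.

Noise floor: N = −174 + 10 log₁₀(B) + NF
10 log₁₀(1.73×10⁷) = 72.38 dB
N = −174 + 72.38 + 1.78 = −99.84 dBm
SNR = P_sig − N = −56.7 − (−99.84) = 43.14 dB → 43.1 dB

43.1 dB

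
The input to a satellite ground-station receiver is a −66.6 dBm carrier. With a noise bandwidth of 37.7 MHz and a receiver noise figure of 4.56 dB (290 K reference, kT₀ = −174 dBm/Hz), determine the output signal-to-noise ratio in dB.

27.1 dB

Noise floor: N = −174 + 10 log₁₀(B) + NF
10 log₁₀(3.77×10⁷) = 75.76 dB
N = −174 + 75.76 + 4.56 = −93.68 dBm
SNR = P_sig − N = −66.6 − (−93.68) = 27.08 dB → 27.1 dB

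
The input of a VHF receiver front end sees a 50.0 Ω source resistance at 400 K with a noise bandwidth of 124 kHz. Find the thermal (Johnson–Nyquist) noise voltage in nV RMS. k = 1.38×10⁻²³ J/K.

370 nV

V_n = √(4kTRB)
4kTRB = 4 × 1.38×10⁻²³ × 400 × 5.00×10¹ × 1.24×10⁵ = 1.37×10⁻¹³ V²
V_n = √(1.37×10⁻¹³) = 3.70×10⁻⁷ V = 370 nV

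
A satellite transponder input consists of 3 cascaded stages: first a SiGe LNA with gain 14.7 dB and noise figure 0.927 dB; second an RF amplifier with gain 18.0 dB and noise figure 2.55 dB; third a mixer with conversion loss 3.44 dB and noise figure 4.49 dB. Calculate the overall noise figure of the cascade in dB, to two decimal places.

1.02 dB

Convert to linear (a loss of L dB is a gain of −L dB): F_i = 10^(NF_i/10), G_i = 10^(G_i,dB/10)
  Stage 1: F_1 = 10^(0.927/10) = 1.238, G_1 = 10^(14.7/10) = 29.51
  Stage 2: F_2 = 10^(2.55/10) = 1.799, G_2 = 10^(18.0/10) = 63.10
  Stage 3: F_3 = 10^(4.49/10) = 2.812, G_3 = 10^(−3.44/10) = 0.4529
Friis cascade:
  F = 1.238 + (1.799 − 1)/29.51 + (2.812 − 1)/1862 = 1.266
NF = 10 log₁₀(1.266) = 1.02 dB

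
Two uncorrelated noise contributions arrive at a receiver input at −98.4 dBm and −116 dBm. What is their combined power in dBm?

Convert to linear, add, convert back:
P₁ = 1.45×10⁻¹³ W, P₂ = 2.51×10⁻¹⁵ W
P_tot = 1.47×10⁻¹³ W → 10 log₁₀(P_tot / 10⁻³) = −98.3 dBm

−98.3 dBm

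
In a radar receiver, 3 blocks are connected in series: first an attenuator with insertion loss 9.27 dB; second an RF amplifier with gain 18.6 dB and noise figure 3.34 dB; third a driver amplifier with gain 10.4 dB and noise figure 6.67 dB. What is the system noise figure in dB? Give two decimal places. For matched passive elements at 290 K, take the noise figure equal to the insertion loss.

12.71 dB

Convert to linear (a loss of L dB is a gain of −L dB): F_i = 10^(NF_i/10), G_i = 10^(G_i,dB/10)
  Stage 1: F_1 = 10^(9.27/10) = 8.453, G_1 = 10^(−9.27/10) = 0.1183
  Stage 2: F_2 = 10^(3.34/10) = 2.158, G_2 = 10^(18.6/10) = 72.44
  Stage 3: F_3 = 10^(6.67/10) = 4.645, G_3 = 10^(10.4/10) = 10.96
Friis cascade:
  F = 8.453 + (2.158 − 1)/0.1183 + (4.645 − 1)/8.570 = 18.66
NF = 10 log₁₀(18.66) = 12.71 dB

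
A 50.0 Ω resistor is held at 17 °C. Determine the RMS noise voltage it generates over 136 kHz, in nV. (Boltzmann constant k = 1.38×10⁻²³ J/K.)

T = 17 °C + 273.15 = 290.15 K
V_n = √(4kTRB)
4kTRB = 4 × 1.38×10⁻²³ × 290.15 × 5.00×10¹ × 1.36×10⁵ = 1.09×10⁻¹³ V²
V_n = √(1.09×10⁻¹³) = 3.30×10⁻⁷ V = 330 nV

330 nV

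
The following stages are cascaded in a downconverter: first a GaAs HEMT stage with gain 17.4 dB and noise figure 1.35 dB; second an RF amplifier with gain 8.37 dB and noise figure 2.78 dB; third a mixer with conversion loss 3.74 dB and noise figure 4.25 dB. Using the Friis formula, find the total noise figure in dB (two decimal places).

1.42 dB

Convert to linear (a loss of L dB is a gain of −L dB): F_i = 10^(NF_i/10), G_i = 10^(G_i,dB/10)
  Stage 1: F_1 = 10^(1.35/10) = 1.365, G_1 = 10^(17.4/10) = 54.95
  Stage 2: F_2 = 10^(2.78/10) = 1.897, G_2 = 10^(8.37/10) = 6.871
  Stage 3: F_3 = 10^(4.25/10) = 2.661, G_3 = 10^(−3.74/10) = 0.4227
Friis cascade:
  F = 1.365 + (1.897 − 1)/54.95 + (2.661 − 1)/377.6 = 1.385
NF = 10 log₁₀(1.385) = 1.42 dB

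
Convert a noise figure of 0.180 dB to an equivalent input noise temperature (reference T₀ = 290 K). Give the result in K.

12.3 K

F = 10^(0.180/10) = 1.04232
T_e = (F − 1)·T₀ = (1.04232 − 1) × 290 = 12.3 K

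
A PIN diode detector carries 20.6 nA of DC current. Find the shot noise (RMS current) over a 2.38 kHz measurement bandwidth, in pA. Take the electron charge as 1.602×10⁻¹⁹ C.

I_n = √(2qI·B)
2qI·B = 2 × 1.602×10⁻¹⁹ × 2.06×10⁻⁸ × 2.38×10³ = 1.57×10⁻²³ A²
I_n = √(1.57×10⁻²³) = 3.96×10⁻¹² A = 3.96 pA

3.96 pA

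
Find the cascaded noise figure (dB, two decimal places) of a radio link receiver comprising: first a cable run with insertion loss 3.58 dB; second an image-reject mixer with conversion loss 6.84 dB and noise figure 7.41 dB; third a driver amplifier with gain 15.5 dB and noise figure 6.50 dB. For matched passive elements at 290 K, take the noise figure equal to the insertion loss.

17.05 dB

Convert to linear (a loss of L dB is a gain of −L dB): F_i = 10^(NF_i/10), G_i = 10^(G_i,dB/10)
  Stage 1: F_1 = 10^(3.58/10) = 2.280, G_1 = 10^(−3.58/10) = 0.4385
  Stage 2: F_2 = 10^(7.41/10) = 5.508, G_2 = 10^(−6.84/10) = 0.2070
  Stage 3: F_3 = 10^(6.50/10) = 4.467, G_3 = 10^(15.5/10) = 35.48
Friis cascade:
  F = 2.280 + (5.508 − 1)/0.4385 + (4.467 − 1)/0.09078 = 50.75
NF = 10 log₁₀(50.75) = 17.05 dB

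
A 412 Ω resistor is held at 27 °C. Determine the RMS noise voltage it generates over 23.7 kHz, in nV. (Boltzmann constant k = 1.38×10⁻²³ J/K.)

T = 27 °C + 273.15 = 300.15 K
V_n = √(4kTRB)
4kTRB = 4 × 1.38×10⁻²³ × 300.15 × 4.12×10² × 2.37×10⁴ = 1.62×10⁻¹³ V²
V_n = √(1.62×10⁻¹³) = 4.02×10⁻⁷ V = 402 nV

402 nV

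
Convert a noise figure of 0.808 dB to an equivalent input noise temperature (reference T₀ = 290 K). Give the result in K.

F = 10^(0.808/10) = 1.20448
T_e = (F − 1)·T₀ = (1.20448 − 1) × 290 = 59.3 K

59.3 K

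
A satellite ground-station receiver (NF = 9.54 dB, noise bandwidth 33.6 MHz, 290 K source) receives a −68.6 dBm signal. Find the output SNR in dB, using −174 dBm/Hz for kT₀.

Noise floor: N = −174 + 10 log₁₀(B) + NF
10 log₁₀(3.36×10⁷) = 75.26 dB
N = −174 + 75.26 + 9.54 = −89.20 dBm
SNR = P_sig − N = −68.6 − (−89.20) = 20.60 dB → 20.6 dB

20.6 dB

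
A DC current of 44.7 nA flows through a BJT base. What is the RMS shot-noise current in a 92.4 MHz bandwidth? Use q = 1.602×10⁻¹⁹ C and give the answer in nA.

I_n = √(2qI·B)
2qI·B = 2 × 1.602×10⁻¹⁹ × 4.47×10⁻⁸ × 9.24×10⁷ = 1.32×10⁻¹⁸ A²
I_n = √(1.32×10⁻¹⁸) = 1.15×10⁻⁹ A = 1.15 nA

1.15 nA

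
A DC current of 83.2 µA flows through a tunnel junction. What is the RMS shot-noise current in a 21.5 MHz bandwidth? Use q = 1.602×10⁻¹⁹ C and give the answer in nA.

I_n = √(2qI·B)
2qI·B = 2 × 1.602×10⁻¹⁹ × 8.32×10⁻⁵ × 2.15×10⁷ = 5.73×10⁻¹⁶ A²
I_n = √(5.73×10⁻¹⁶) = 2.39×10⁻⁸ A = 23.9 nA

23.9 nA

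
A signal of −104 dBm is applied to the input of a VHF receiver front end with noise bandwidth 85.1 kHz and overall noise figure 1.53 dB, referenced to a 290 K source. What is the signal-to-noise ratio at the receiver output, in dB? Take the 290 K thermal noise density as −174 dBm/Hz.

Noise floor: N = −174 + 10 log₁₀(B) + NF
10 log₁₀(8.51×10⁴) = 49.3 dB
N = −174 + 49.3 + 1.53 = −123.17 dBm
SNR = P_sig − N = −104 − (−123.17) = 19.17 dB → 19.2 dB

19.2 dB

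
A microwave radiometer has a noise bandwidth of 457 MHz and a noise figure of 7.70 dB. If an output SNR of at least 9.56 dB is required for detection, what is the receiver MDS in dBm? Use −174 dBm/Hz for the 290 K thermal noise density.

−70.1 dBm

Sensitivity = −174 + 10 log₁₀(B) + NF + SNR_min
= −174 + 86.6 + 7.70 + 9.56
= −70.14 dBm → −70.1 dBm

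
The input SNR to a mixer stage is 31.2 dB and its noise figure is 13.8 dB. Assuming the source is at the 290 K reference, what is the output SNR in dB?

By definition F = SNR_in/SNR_out, so in dB: SNR_out = SNR_in − NF
SNR_out = 31.2 − 13.8 = 17.4 dB

17.4 dB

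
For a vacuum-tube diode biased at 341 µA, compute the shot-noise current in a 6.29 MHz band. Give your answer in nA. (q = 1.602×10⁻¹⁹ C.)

I_n = √(2qI·B)
2qI·B = 2 × 1.602×10⁻¹⁹ × 3.41×10⁻⁴ × 6.29×10⁶ = 6.87×10⁻¹⁶ A²
I_n = √(6.87×10⁻¹⁶) = 2.62×10⁻⁸ A = 26.2 nA

26.2 nA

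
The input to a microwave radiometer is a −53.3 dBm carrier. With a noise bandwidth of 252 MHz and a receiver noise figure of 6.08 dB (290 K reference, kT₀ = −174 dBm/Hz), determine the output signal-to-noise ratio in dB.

30.6 dB

Noise floor: N = −174 + 10 log₁₀(B) + NF
10 log₁₀(2.52×10⁸) = 84.01 dB
N = −174 + 84.01 + 6.08 = −83.91 dBm
SNR = P_sig − N = −53.3 − (−83.91) = 30.61 dB → 30.6 dB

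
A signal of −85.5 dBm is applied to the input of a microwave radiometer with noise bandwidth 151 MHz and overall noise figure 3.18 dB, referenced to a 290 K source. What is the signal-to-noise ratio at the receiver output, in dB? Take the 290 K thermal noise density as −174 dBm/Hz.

3.5 dB

Noise floor: N = −174 + 10 log₁₀(B) + NF
10 log₁₀(1.51×10⁸) = 81.79 dB
N = −174 + 81.79 + 3.18 = −89.03 dBm
SNR = P_sig − N = −85.5 − (−89.03) = 3.53 dB → 3.5 dB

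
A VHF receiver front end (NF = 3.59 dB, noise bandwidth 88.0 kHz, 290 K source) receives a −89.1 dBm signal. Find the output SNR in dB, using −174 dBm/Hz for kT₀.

31.9 dB

Noise floor: N = −174 + 10 log₁₀(B) + NF
10 log₁₀(8.80×10⁴) = 49.44 dB
N = −174 + 49.44 + 3.59 = −120.97 dBm
SNR = P_sig − N = −89.1 − (−120.97) = 31.87 dB → 31.9 dB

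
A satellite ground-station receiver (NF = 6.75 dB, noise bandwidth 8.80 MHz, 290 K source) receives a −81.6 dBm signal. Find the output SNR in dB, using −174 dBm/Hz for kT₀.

Noise floor: N = −174 + 10 log₁₀(B) + NF
10 log₁₀(8.80×10⁶) = 69.44 dB
N = −174 + 69.44 + 6.75 = −97.81 dBm
SNR = P_sig − N = −81.6 − (−97.81) = 16.21 dB → 16.2 dB

16.2 dB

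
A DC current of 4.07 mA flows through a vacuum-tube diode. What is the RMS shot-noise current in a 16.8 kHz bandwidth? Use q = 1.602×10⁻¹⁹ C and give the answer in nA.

4.68 nA

I_n = √(2qI·B)
2qI·B = 2 × 1.602×10⁻¹⁹ × 4.07×10⁻³ × 1.68×10⁴ = 2.19×10⁻¹⁷ A²
I_n = √(2.19×10⁻¹⁷) = 4.68×10⁻⁹ A = 4.68 nA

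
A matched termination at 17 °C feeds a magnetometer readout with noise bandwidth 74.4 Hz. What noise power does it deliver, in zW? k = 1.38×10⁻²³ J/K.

298 zW

T = 17 °C + 273.15 = 290.15 K
P_n = kTB = 1.38×10⁻²³ × 290.15 × 7.44×10¹ = 2.98×10⁻¹⁹ W = 298 zW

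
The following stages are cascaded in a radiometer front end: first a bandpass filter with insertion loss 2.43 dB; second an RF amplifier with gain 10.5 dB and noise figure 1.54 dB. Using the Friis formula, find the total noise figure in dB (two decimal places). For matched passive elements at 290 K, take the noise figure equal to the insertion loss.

Convert to linear (a loss of L dB is a gain of −L dB): F_i = 10^(NF_i/10), G_i = 10^(G_i,dB/10)
  Stage 1: F_1 = 10^(2.43/10) = 1.750, G_1 = 10^(−2.43/10) = 0.5715
  Stage 2: F_2 = 10^(1.54/10) = 1.426, G_2 = 10^(10.5/10) = 11.22
Friis cascade:
  F = 1.750 + (1.426 − 1)/0.5715 = 2.495
NF = 10 log₁₀(2.495) = 3.97 dB

3.97 dB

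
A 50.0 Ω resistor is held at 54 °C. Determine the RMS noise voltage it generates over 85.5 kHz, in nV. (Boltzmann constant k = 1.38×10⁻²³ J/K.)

278 nV

T = 54 °C + 273.15 = 327.15 K
V_n = √(4kTRB)
4kTRB = 4 × 1.38×10⁻²³ × 327.15 × 5.00×10¹ × 8.55×10⁴ = 7.72×10⁻¹⁴ V²
V_n = √(7.72×10⁻¹⁴) = 2.78×10⁻⁷ V = 278 nV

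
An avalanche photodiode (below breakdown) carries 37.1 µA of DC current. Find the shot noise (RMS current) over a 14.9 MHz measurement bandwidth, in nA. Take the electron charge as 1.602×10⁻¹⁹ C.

I_n = √(2qI·B)
2qI·B = 2 × 1.602×10⁻¹⁹ × 3.71×10⁻⁵ × 1.49×10⁷ = 1.77×10⁻¹⁶ A²
I_n = √(1.77×10⁻¹⁶) = 1.33×10⁻⁸ A = 13.3 nA

13.3 nA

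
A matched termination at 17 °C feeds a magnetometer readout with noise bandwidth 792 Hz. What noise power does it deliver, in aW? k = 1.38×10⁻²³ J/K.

T = 17 °C + 273.15 = 290.15 K
P_n = kTB = 1.38×10⁻²³ × 290.15 × 7.92×10² = 3.17×10⁻¹⁸ W = 3.17 aW

3.17 aW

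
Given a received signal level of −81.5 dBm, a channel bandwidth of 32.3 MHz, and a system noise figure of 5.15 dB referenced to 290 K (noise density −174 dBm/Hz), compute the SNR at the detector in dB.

Noise floor: N = −174 + 10 log₁₀(B) + NF
10 log₁₀(3.23×10⁷) = 75.09 dB
N = −174 + 75.09 + 5.15 = −93.76 dBm
SNR = P_sig − N = −81.5 − (−93.76) = 12.26 dB → 12.3 dB

12.3 dB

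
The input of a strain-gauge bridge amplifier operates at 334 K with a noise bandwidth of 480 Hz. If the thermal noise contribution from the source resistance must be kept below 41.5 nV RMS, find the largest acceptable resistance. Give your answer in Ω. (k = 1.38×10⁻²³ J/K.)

Johnson–Nyquist: V_n = √(4kTRB) ⇒ R = V_n² / (4kTB)
4kTB = 4 × 1.38×10⁻²³ × 334 × 4.80×10² = 8.85×10⁻¹⁸
R = (4.15×10⁻⁸)² / 8.85×10⁻¹⁸ = 1.95×10² Ω = 195 Ω

195 Ω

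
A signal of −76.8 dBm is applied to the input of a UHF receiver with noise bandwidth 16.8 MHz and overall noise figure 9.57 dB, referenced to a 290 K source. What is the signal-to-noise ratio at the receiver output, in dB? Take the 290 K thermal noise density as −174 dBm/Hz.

15.4 dB

Noise floor: N = −174 + 10 log₁₀(B) + NF
10 log₁₀(1.68×10⁷) = 72.25 dB
N = −174 + 72.25 + 9.57 = −92.18 dBm
SNR = P_sig − N = −76.8 − (−92.18) = 15.38 dB → 15.4 dB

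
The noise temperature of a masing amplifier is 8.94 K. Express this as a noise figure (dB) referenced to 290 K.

0.132 dB

F = 1 + T_e/T₀ = 1 + 8.94/290 = 1.03083
NF = 10 log₁₀(1.03083) = 0.132 dB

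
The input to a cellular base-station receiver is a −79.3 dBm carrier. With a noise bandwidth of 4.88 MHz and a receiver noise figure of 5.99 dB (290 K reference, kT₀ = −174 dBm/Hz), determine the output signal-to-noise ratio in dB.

Noise floor: N = −174 + 10 log₁₀(B) + NF
10 log₁₀(4.88×10⁶) = 66.88 dB
N = −174 + 66.88 + 5.99 = −101.13 dBm
SNR = P_sig − N = −79.3 − (−101.13) = 21.83 dB → 21.8 dB

21.8 dB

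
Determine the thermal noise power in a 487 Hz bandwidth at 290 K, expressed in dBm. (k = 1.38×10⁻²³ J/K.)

P_n = kTB = 1.38×10⁻²³ × 290 × 4.87×10² = 1.95×10⁻¹⁸ W
In dBm: 10 log₁₀(1.95×10⁻¹⁸ / 10⁻³) = −147.1 dBm

−147.1 dBm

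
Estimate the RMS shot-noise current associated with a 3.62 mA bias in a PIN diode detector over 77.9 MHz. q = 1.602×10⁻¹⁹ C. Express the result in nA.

I_n = √(2qI·B)
2qI·B = 2 × 1.602×10⁻¹⁹ × 3.62×10⁻³ × 7.79×10⁷ = 9.04×10⁻¹⁴ A²
I_n = √(9.04×10⁻¹⁴) = 3.01×10⁻⁷ A = 301 nA

301 nA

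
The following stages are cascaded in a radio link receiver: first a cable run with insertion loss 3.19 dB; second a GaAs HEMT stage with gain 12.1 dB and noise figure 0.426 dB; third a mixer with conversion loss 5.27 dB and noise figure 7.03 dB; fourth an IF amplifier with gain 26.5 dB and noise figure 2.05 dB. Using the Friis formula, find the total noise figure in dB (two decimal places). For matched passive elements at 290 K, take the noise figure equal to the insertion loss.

4.89 dB

Convert to linear (a loss of L dB is a gain of −L dB): F_i = 10^(NF_i/10), G_i = 10^(G_i,dB/10)
  Stage 1: F_1 = 10^(3.19/10) = 2.084, G_1 = 10^(−3.19/10) = 0.4797
  Stage 2: F_2 = 10^(0.426/10) = 1.103, G_2 = 10^(12.1/10) = 16.22
  Stage 3: F_3 = 10^(7.03/10) = 5.047, G_3 = 10^(−5.27/10) = 0.2972
  Stage 4: F_4 = 10^(2.05/10) = 1.603, G_4 = 10^(26.5/10) = 446.7
Friis cascade:
  F = 2.084 + (1.103 − 1)/0.4797 + (5.047 − 1)/7.780 + (1.603 − 1)/2.312 = 3.080
NF = 10 log₁₀(3.080) = 4.89 dB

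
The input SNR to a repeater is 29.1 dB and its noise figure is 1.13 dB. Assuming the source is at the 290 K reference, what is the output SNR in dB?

By definition F = SNR_in/SNR_out, so in dB: SNR_out = SNR_in − NF
SNR_out = 29.1 − 1.13 = 27.97 dB

27.97 dB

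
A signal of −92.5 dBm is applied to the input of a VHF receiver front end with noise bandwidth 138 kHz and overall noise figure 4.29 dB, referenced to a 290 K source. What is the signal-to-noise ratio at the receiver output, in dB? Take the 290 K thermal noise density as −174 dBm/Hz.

Noise floor: N = −174 + 10 log₁₀(B) + NF
10 log₁₀(1.38×10⁵) = 51.4 dB
N = −174 + 51.4 + 4.29 = −118.31 dBm
SNR = P_sig − N = −92.5 − (−118.31) = 25.81 dB → 25.8 dB

25.8 dB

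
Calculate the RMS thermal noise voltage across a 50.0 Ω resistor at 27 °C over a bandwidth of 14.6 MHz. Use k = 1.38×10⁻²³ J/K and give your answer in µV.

3.48 µV

T = 27 °C + 273.15 = 300.15 K
V_n = √(4kTRB)
4kTRB = 4 × 1.38×10⁻²³ × 300.15 × 5.00×10¹ × 1.46×10⁷ = 1.21×10⁻¹¹ V²
V_n = √(1.21×10⁻¹¹) = 3.48×10⁻⁶ V = 3.48 µV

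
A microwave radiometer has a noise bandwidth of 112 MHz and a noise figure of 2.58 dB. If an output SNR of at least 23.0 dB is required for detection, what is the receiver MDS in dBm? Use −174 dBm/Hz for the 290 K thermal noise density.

Sensitivity = −174 + 10 log₁₀(B) + NF + SNR_min
= −174 + 80.49 + 2.58 + 23.0
= −67.93 dBm → −67.9 dBm

−67.9 dBm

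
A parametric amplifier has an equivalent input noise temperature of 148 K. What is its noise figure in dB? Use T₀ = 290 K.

1.79 dB

F = 1 + T_e/T₀ = 1 + 148/290 = 1.51034
NF = 10 log₁₀(1.51034) = 1.79 dB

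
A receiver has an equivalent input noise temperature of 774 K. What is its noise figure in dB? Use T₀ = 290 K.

F = 1 + T_e/T₀ = 1 + 774/290 = 3.66897
NF = 10 log₁₀(3.66897) = 5.65 dB

5.65 dB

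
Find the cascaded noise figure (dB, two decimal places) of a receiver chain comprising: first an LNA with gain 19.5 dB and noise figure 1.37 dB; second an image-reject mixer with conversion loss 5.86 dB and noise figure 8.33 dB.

Convert to linear (a loss of L dB is a gain of −L dB): F_i = 10^(NF_i/10), G_i = 10^(G_i,dB/10)
  Stage 1: F_1 = 10^(1.37/10) = 1.371, G_1 = 10^(19.5/10) = 89.13
  Stage 2: F_2 = 10^(8.33/10) = 6.808, G_2 = 10^(−5.86/10) = 0.2594
Friis cascade:
  F = 1.371 + (6.808 − 1)/89.13 = 1.436
NF = 10 log₁₀(1.436) = 1.57 dB

1.57 dB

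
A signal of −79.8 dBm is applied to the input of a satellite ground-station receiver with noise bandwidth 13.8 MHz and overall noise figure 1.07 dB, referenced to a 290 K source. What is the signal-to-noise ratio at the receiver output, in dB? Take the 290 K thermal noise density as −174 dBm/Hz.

21.7 dB

Noise floor: N = −174 + 10 log₁₀(B) + NF
10 log₁₀(1.38×10⁷) = 71.4 dB
N = −174 + 71.4 + 1.07 = −101.53 dBm
SNR = P_sig − N = −79.8 − (−101.53) = 21.73 dB → 21.7 dB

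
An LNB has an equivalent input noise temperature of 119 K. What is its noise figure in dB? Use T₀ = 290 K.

1.49 dB

F = 1 + T_e/T₀ = 1 + 119/290 = 1.41034
NF = 10 log₁₀(1.41034) = 1.49 dB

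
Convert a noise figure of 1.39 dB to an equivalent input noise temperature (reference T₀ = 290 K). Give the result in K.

109 K

F = 10^(1.39/10) = 1.37721
T_e = (F − 1)·T₀ = (1.37721 − 1) × 290 = 109 K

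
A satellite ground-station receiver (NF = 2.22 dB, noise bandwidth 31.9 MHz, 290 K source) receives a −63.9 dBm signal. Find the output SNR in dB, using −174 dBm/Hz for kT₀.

32.8 dB

Noise floor: N = −174 + 10 log₁₀(B) + NF
10 log₁₀(3.19×10⁷) = 75.04 dB
N = −174 + 75.04 + 2.22 = −96.74 dBm
SNR = P_sig − N = −63.9 − (−96.74) = 32.84 dB → 32.8 dB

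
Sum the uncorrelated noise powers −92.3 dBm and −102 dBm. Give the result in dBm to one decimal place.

Convert to linear, add, convert back:
P₁ = 5.89×10⁻¹³ W, P₂ = 6.31×10⁻¹⁴ W
P_tot = 6.52×10⁻¹³ W → 10 log₁₀(P_tot / 10⁻³) = −91.9 dBm

−91.9 dBm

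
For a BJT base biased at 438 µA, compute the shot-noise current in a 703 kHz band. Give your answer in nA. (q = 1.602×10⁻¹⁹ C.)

I_n = √(2qI·B)
2qI·B = 2 × 1.602×10⁻¹⁹ × 4.38×10⁻⁴ × 7.03×10⁵ = 9.87×10⁻¹⁷ A²
I_n = √(9.87×10⁻¹⁷) = 9.93×10⁻⁹ A = 9.93 nA

9.93 nA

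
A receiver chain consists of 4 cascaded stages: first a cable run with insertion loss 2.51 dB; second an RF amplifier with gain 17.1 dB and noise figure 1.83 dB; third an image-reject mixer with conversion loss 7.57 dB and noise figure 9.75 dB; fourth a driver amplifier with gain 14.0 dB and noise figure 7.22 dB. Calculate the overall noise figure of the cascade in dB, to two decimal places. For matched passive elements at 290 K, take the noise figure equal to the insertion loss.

Convert to linear (a loss of L dB is a gain of −L dB): F_i = 10^(NF_i/10), G_i = 10^(G_i,dB/10)
  Stage 1: F_1 = 10^(2.51/10) = 1.782, G_1 = 10^(−2.51/10) = 0.5610
  Stage 2: F_2 = 10^(1.83/10) = 1.524, G_2 = 10^(17.1/10) = 51.29
  Stage 3: F_3 = 10^(9.75/10) = 9.441, G_3 = 10^(−7.57/10) = 0.1750
  Stage 4: F_4 = 10^(7.22/10) = 5.272, G_4 = 10^(14.0/10) = 25.12
Friis cascade:
  F = 1.782 + (1.524 − 1)/0.5610 + (9.441 − 1)/28.77 + (5.272 − 1)/5.035 = 3.858
NF = 10 log₁₀(3.858) = 5.86 dB

5.86 dB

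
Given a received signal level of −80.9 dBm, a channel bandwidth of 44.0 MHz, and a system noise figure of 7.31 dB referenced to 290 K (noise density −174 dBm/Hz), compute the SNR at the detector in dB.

9.4 dB

Noise floor: N = −174 + 10 log₁₀(B) + NF
10 log₁₀(4.40×10⁷) = 76.43 dB
N = −174 + 76.43 + 7.31 = −90.26 dBm
SNR = P_sig − N = −80.9 − (−90.26) = 9.36 dB → 9.4 dB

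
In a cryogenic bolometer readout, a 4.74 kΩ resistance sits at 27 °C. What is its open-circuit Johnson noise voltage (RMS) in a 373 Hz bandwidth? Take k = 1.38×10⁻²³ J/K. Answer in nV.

T = 27 °C + 273.15 = 300.15 K
V_n = √(4kTRB)
4kTRB = 4 × 1.38×10⁻²³ × 300.15 × 4.74×10³ × 3.73×10² = 2.93×10⁻¹⁴ V²
V_n = √(2.93×10⁻¹⁴) = 1.71×10⁻⁷ V = 171 nV

171 nV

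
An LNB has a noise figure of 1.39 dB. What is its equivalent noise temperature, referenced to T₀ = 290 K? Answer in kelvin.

F = 10^(1.39/10) = 1.37721
T_e = (F − 1)·T₀ = (1.37721 − 1) × 290 = 109 K

109 K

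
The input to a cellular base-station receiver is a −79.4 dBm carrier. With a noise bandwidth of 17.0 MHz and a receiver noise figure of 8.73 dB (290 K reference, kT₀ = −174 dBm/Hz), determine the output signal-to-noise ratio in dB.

13.6 dB

Noise floor: N = −174 + 10 log₁₀(B) + NF
10 log₁₀(1.70×10⁷) = 72.3 dB
N = −174 + 72.3 + 8.73 = −92.97 dBm
SNR = P_sig − N = −79.4 − (−92.97) = 13.57 dB → 13.6 dB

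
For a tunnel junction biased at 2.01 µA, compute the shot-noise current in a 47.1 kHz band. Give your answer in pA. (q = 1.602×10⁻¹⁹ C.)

I_n = √(2qI·B)
2qI·B = 2 × 1.602×10⁻¹⁹ × 2.01×10⁻⁶ × 4.71×10⁴ = 3.03×10⁻²⁰ A²
I_n = √(3.03×10⁻²⁰) = 1.74×10⁻¹⁰ A = 174 pA

174 pA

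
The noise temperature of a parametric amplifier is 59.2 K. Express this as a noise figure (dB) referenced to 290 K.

0.807 dB

F = 1 + T_e/T₀ = 1 + 59.2/290 = 1.20414
NF = 10 log₁₀(1.20414) = 0.807 dB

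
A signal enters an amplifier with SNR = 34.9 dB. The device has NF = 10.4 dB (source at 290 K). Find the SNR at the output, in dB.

24.5 dB

By definition F = SNR_in/SNR_out, so in dB: SNR_out = SNR_in − NF
SNR_out = 34.9 − 10.4 = 24.5 dB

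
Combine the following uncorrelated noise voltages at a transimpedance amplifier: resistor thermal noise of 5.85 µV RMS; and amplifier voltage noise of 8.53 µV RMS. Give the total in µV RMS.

10.3 µV

Uncorrelated sources add in power (mean-square): V_tot = √(ΣV_i²)
V_tot = √[(5.85×10⁻⁶)² + (8.53×10⁻⁶)²] = 1.03×10⁻⁵ V = 10.3 µV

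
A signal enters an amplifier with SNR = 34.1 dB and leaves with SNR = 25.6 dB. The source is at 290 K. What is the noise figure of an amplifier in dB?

8.5 dB

NF (dB) = SNR_in(dB) − SNR_out(dB) when the source is at T₀
NF = 34.1 − 25.6 = 8.5 dB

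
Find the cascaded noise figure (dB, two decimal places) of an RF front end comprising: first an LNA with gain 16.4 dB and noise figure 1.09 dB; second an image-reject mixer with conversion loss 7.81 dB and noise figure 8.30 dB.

1.51 dB

Convert to linear (a loss of L dB is a gain of −L dB): F_i = 10^(NF_i/10), G_i = 10^(G_i,dB/10)
  Stage 1: F_1 = 10^(1.09/10) = 1.285, G_1 = 10^(16.4/10) = 43.65
  Stage 2: F_2 = 10^(8.30/10) = 6.761, G_2 = 10^(−7.81/10) = 0.1656
Friis cascade:
  F = 1.285 + (6.761 − 1)/43.65 = 1.417
NF = 10 log₁₀(1.417) = 1.51 dB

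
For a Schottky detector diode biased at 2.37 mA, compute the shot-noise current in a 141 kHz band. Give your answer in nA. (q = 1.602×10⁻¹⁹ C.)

I_n = √(2qI·B)
2qI·B = 2 × 1.602×10⁻¹⁹ × 2.37×10⁻³ × 1.41×10⁵ = 1.07×10⁻¹⁶ A²
I_n = √(1.07×10⁻¹⁶) = 1.03×10⁻⁸ A = 10.3 nA

10.3 nA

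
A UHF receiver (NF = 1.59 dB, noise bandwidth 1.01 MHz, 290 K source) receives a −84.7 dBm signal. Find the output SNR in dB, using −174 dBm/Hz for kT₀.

Noise floor: N = −174 + 10 log₁₀(B) + NF
10 log₁₀(1.01×10⁶) = 60.04 dB
N = −174 + 60.04 + 1.59 = −112.37 dBm
SNR = P_sig − N = −84.7 − (−112.37) = 27.67 dB → 27.7 dB

27.7 dB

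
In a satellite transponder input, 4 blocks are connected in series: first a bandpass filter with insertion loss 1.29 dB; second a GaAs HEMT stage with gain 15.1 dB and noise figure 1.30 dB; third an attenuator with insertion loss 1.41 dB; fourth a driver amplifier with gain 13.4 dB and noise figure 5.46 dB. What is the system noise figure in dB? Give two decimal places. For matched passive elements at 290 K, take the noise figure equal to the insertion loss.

2.96 dB

Convert to linear (a loss of L dB is a gain of −L dB): F_i = 10^(NF_i/10), G_i = 10^(G_i,dB/10)
  Stage 1: F_1 = 10^(1.29/10) = 1.346, G_1 = 10^(−1.29/10) = 0.7430
  Stage 2: F_2 = 10^(1.30/10) = 1.349, G_2 = 10^(15.1/10) = 32.36
  Stage 3: F_3 = 10^(1.41/10) = 1.384, G_3 = 10^(−1.41/10) = 0.7228
  Stage 4: F_4 = 10^(5.46/10) = 3.516, G_4 = 10^(13.4/10) = 21.88
Friis cascade:
  F = 1.346 + (1.349 − 1)/0.7430 + (1.384 − 1)/24.04 + (3.516 − 1)/17.38 = 1.976
NF = 10 log₁₀(1.976) = 2.96 dB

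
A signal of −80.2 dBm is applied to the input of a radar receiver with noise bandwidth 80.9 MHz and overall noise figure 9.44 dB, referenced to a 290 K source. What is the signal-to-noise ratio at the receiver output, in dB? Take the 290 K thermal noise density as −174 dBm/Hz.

Noise floor: N = −174 + 10 log₁₀(B) + NF
10 log₁₀(8.09×10⁷) = 79.08 dB
N = −174 + 79.08 + 9.44 = −85.48 dBm
SNR = P_sig − N = −80.2 − (−85.48) = 5.28 dB → 5.3 dB

5.3 dB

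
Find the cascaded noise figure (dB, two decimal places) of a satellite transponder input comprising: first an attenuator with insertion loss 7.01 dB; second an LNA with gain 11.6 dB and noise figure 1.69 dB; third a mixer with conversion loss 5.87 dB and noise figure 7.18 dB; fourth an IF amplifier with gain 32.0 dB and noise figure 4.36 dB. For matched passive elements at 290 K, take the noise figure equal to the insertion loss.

10.49 dB

Convert to linear (a loss of L dB is a gain of −L dB): F_i = 10^(NF_i/10), G_i = 10^(G_i,dB/10)
  Stage 1: F_1 = 10^(7.01/10) = 5.023, G_1 = 10^(−7.01/10) = 0.1991
  Stage 2: F_2 = 10^(1.69/10) = 1.476, G_2 = 10^(11.6/10) = 14.45
  Stage 3: F_3 = 10^(7.18/10) = 5.224, G_3 = 10^(−5.87/10) = 0.2588
  Stage 4: F_4 = 10^(4.36/10) = 2.729, G_4 = 10^(32.0/10) = 1585
Friis cascade:
  F = 5.023 + (1.476 − 1)/0.1991 + (5.224 − 1)/2.877 + (2.729 − 1)/0.7447 = 11.20
NF = 10 log₁₀(11.20) = 10.49 dB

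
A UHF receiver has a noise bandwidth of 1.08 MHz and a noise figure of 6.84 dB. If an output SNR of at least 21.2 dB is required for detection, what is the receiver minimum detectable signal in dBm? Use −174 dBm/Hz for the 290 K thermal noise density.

Sensitivity = −174 + 10 log₁₀(B) + NF + SNR_min
= −174 + 60.33 + 6.84 + 21.2
= −85.63 dBm → −85.6 dBm

−85.6 dBm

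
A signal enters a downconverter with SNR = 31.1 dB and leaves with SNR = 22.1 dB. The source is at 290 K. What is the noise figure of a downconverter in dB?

NF (dB) = SNR_in(dB) − SNR_out(dB) when the source is at T₀
NF = 31.1 − 22.1 = 9.0 dB

9.0 dB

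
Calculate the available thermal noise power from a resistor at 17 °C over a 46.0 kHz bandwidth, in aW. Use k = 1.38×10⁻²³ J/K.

T = 17 °C + 273.15 = 290.15 K
P_n = kTB = 1.38×10⁻²³ × 290.15 × 4.60×10⁴ = 1.84×10⁻¹⁶ W = 184 aW

184 aW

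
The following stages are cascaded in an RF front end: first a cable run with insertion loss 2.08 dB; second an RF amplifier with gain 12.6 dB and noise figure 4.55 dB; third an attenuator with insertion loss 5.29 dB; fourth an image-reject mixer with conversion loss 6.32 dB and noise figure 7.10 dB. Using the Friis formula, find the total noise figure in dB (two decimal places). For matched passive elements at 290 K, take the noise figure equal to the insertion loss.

7.82 dB

Convert to linear (a loss of L dB is a gain of −L dB): F_i = 10^(NF_i/10), G_i = 10^(G_i,dB/10)
  Stage 1: F_1 = 10^(2.08/10) = 1.614, G_1 = 10^(−2.08/10) = 0.6194
  Stage 2: F_2 = 10^(4.55/10) = 2.851, G_2 = 10^(12.6/10) = 18.20
  Stage 3: F_3 = 10^(5.29/10) = 3.381, G_3 = 10^(−5.29/10) = 0.2958
  Stage 4: F_4 = 10^(7.10/10) = 5.129, G_4 = 10^(−6.32/10) = 0.2333
Friis cascade:
  F = 1.614 + (2.851 − 1)/0.6194 + (3.381 − 1)/11.27 + (5.129 − 1)/3.334 = 6.052
NF = 10 log₁₀(6.052) = 7.82 dB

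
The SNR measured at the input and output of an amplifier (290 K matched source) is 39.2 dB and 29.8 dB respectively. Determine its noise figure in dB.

NF (dB) = SNR_in(dB) − SNR_out(dB) when the source is at T₀
NF = 39.2 − 29.8 = 9.4 dB

9.4 dB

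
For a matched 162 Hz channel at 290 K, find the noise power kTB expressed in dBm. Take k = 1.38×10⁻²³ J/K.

−151.9 dBm

P_n = kTB = 1.38×10⁻²³ × 290 × 1.62×10² = 6.48×10⁻¹⁹ W
In dBm: 10 log₁₀(6.48×10⁻¹⁹ / 10⁻³) = −151.9 dBm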